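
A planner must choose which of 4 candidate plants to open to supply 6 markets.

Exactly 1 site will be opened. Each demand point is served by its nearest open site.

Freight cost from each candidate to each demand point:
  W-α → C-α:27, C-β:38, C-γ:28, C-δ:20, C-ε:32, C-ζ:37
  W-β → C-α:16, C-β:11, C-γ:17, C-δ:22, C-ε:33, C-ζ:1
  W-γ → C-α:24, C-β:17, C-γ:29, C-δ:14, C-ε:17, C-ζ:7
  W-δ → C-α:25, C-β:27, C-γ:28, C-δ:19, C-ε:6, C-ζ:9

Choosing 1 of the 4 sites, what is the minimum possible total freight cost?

100

Open {W-β}.
  C-α→W-β 16, C-β→W-β 11, C-γ→W-β 17, C-δ→W-β 22, C-ε→W-β 33, C-ζ→W-β 1  ⇒ total 100.
Compare {W-γ}: total 108.
Compare {W-δ}: total 114.
No size-1 selection does better; minimum is 100.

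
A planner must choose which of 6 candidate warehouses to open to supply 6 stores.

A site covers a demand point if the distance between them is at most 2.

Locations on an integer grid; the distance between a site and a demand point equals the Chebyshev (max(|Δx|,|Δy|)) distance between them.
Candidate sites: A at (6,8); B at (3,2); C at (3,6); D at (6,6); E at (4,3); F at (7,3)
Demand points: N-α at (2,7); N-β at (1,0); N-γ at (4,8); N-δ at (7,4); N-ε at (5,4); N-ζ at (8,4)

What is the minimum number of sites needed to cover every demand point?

Coverage sets (demand points within 2 of each site):
  A: {N-γ}
  B: {N-β, N-ε}
  C: {N-α, N-γ, N-ε}
  D: {N-γ, N-δ, N-ε, N-ζ}
  E: {N-ε}
  F: {N-δ, N-ε, N-ζ}
No 2 sites suffice: every size-2 union leaves at least one demand point uncovered.
But {B, C, D} covers everything, so the minimum is 3.

3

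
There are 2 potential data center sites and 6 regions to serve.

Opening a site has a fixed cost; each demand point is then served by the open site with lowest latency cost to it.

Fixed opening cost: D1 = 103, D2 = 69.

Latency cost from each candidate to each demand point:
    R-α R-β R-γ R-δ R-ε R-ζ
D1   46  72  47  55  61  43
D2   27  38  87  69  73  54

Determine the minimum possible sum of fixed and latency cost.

Open {D2}: assign each demand point to its cheapest open site.
  R-α→D2 27, R-β→D2 38, R-γ→D2 87, R-δ→D2 69, R-ε→D2 73, R-ζ→D2 54
  latency cost 348, fixed 69 → total 417.
Compare {D1}: latency cost 324 + fixed 103 = 427.
Compare {D1, D2}: latency cost 271 + fixed 172 = 443.

417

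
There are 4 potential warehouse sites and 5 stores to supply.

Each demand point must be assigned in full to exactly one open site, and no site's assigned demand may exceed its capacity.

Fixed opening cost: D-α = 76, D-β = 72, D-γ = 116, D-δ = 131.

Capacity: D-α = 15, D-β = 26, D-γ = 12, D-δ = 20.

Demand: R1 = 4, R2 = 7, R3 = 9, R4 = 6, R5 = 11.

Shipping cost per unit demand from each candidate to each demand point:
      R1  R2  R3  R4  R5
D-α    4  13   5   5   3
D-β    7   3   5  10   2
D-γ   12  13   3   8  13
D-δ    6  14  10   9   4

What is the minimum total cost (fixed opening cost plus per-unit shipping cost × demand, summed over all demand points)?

Open {D-α, D-β}; cheapest assignment that respects the capacities:
  D-α (cap 15, load 15): R3, R4 — cost 9×5 + 6×5 = 75
  D-β (cap 26, load 22): R1, R2, R5 — cost 4×7 + 7×3 + 11×2 = 71
  Shipping 146, fixed 148 → total 294.
  Any other capacity-feasible assignment to {D-α, D-β} ships for at least 146.
Compare {D-α, D-β, D-γ}: its best feasible assignment gives total 380.
Compare {D-β, D-δ}: its best feasible assignment gives total 395.
Every other set of open sites that can feasibly serve all demand totals ≥ 380 even under its best assignment. Minimum: 294.

294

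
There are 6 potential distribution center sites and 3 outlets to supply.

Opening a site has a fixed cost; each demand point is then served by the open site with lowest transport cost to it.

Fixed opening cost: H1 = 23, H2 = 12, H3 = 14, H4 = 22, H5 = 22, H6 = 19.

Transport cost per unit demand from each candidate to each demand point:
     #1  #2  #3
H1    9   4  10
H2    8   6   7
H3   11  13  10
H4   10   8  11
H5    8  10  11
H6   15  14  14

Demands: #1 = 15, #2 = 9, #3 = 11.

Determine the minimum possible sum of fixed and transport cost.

Open {H2}: assign each demand point to its cheapest open site.
  #1→H2 15×8=120, #2→H2 9×6=54, #3→H2 11×7=77
  transport cost 251, fixed 12 → total 263.
Compare {H1, H2}: transport cost 233 + fixed 35 = 268.
Compare {H2, H3}: transport cost 251 + fixed 26 = 277.
Compare {H2, H6}: transport cost 251 + fixed 31 = 282.
All other subsets cost ≥ 268. Minimum total cost: 263.

263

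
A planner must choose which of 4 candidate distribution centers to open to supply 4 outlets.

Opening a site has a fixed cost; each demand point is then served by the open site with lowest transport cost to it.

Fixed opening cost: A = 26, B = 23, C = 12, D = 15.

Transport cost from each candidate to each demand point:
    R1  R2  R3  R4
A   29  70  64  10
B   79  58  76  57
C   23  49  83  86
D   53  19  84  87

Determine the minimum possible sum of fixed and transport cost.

163

Open {A, D}: assign each demand point to its cheapest open site.
  R1→A 29, R2→D 19, R3→A 64, R4→A 10
  transport cost 122, fixed 41 → total 163.
Compare {A, C, D}: transport cost 116 + fixed 53 = 169.
Compare {A, C}: transport cost 146 + fixed 38 = 184.
Compare {A, B, D}: transport cost 122 + fixed 64 = 186.
All other subsets cost ≥ 169. Minimum total cost: 163.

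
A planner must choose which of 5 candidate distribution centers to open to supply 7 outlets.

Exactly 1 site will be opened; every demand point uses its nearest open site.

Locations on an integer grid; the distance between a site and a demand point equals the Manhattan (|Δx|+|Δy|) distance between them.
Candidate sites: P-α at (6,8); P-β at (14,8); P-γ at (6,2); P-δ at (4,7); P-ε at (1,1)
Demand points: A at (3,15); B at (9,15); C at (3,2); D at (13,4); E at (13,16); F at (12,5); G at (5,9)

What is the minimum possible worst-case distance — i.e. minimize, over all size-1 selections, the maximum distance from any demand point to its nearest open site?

Open {P-α}.
  Farthest demand point is E at distance 15 (to P-α); all others are ≤ 15.
With {P-β} the worst case is 18.
With {P-δ} the worst case is 18.
No size-1 selection achieves below 15.

15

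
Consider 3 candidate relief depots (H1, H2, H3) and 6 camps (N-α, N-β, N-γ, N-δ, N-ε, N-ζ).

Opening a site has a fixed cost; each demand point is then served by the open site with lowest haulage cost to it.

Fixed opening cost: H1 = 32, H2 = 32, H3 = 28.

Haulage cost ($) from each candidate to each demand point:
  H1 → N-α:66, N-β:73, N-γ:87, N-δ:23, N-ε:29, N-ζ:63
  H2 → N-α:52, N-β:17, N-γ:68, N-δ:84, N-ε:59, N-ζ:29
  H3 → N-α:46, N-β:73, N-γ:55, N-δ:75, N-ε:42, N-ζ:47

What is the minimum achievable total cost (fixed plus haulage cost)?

282

Open {H1, H2}: assign each demand point to its cheapest open site.
  N-α→H2 52, N-β→H2 17, N-γ→H2 68, N-δ→H1 23, N-ε→H1 29, N-ζ→H2 29
  haulage cost 218, fixed 64 → total 282.
Compare {H1, H2, H3}: haulage cost 199 + fixed 92 = 291.
Compare {H2, H3}: haulage cost 264 + fixed 60 = 324.
Compare {H1, H3}: haulage cost 273 + fixed 60 = 333.
All other subsets cost ≥ 291. Minimum total cost: 282.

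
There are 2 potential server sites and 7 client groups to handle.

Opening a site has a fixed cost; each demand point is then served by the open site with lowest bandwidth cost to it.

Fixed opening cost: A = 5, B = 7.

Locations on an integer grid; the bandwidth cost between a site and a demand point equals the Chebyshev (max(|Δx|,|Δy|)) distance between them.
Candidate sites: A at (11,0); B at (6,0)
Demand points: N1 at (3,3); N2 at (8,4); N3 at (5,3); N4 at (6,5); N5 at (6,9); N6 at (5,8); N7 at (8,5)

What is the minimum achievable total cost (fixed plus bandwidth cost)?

44

Open {B}: assign each demand point to its cheapest open site.
  N1→B 3, N2→B 4, N3→B 3, N4→B 5, N5→B 9, N6→B 8, N7→B 5
  bandwidth cost 37, fixed 7 → total 44.
Compare {A, B}: bandwidth cost 37 + fixed 12 = 49.
Compare {A}: bandwidth cost 45 + fixed 5 = 50.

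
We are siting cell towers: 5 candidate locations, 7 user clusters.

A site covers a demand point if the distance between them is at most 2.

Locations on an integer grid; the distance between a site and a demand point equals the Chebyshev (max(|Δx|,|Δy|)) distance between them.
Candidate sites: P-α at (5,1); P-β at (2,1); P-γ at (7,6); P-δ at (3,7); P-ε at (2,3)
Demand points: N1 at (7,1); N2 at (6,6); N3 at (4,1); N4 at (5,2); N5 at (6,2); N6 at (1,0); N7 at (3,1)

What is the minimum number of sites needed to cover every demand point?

3

Coverage sets (demand points within 2 of each site):
  P-α: {N1, N3, N4, N5, N7}
  P-β: {N3, N6, N7}
  P-γ: {N2}
  P-δ: {}
  P-ε: {N3, N7}
No 2 sites suffice: every size-2 union leaves at least one demand point uncovered.
But {P-α, P-β, P-γ} covers everything, so the minimum is 3.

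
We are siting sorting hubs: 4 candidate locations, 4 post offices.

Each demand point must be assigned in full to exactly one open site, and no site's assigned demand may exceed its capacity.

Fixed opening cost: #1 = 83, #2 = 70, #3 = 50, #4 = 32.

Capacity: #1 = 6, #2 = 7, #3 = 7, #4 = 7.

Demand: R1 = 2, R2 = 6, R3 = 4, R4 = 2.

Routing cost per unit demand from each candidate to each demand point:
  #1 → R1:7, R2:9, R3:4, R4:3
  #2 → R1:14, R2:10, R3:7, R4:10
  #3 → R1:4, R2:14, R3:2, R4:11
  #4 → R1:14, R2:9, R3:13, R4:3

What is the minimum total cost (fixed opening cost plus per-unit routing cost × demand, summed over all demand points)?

234

Open {#2, #3, #4}; cheapest assignment that respects the capacities:
  #2 (cap 7, load 6): R2 — cost 6×10 = 60
  #3 (cap 7, load 6): R1, R3 — cost 2×4 + 4×2 = 16
  #4 (cap 7, load 2): R4 — cost 2×3 = 6
  Shipping 82, fixed 152 → total 234.
  Any other capacity-feasible assignment to {#2, #3, #4} ships for at least 82.
Compare {#1, #3, #4}: its best feasible assignment gives total 241.
Compare {#1, #2, #4}: its best feasible assignment gives total 281.
Every other set of open sites that can feasibly serve all demand totals ≥ 241 even under its best assignment. Minimum: 234.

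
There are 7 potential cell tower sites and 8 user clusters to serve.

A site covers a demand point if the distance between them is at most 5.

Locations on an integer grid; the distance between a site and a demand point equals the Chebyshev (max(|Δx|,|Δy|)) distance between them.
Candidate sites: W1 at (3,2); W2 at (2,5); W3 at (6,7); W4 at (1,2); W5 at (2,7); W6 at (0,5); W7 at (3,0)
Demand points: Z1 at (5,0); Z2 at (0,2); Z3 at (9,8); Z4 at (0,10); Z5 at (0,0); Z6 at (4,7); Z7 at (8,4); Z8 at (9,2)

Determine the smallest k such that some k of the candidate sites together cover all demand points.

2

Coverage sets (demand points within 5 of each site):
  W1: {Z1, Z2, Z5, Z6, Z7}
  W2: {Z1, Z2, Z4, Z5, Z6}
  W3: {Z3, Z6, Z7, Z8}
  W4: {Z1, Z2, Z5, Z6}
  W5: {Z2, Z4, Z6}
  W6: {Z1, Z2, Z4, Z5, Z6}
  W7: {Z1, Z2, Z5, Z7}
No single site covers all 8 demand points.
But {W2, W3} covers everything, so the minimum is 2.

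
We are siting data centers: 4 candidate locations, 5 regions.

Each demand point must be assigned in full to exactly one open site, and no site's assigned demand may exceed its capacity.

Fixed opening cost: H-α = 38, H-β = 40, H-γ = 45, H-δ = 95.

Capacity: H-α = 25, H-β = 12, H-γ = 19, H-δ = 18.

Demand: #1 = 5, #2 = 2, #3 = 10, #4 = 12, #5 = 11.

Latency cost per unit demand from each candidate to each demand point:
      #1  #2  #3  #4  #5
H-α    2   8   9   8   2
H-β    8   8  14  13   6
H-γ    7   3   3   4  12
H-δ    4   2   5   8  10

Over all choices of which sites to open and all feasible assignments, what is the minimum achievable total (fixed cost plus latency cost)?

272

Open {H-α, H-γ}; cheapest assignment that respects the capacities:
  H-α (cap 25, load 23): #4, #5 — cost 12×8 + 11×2 = 118
  H-γ (cap 19, load 17): #1, #2, #3 — cost 5×7 + 2×3 + 10×3 = 71
  Shipping 189, fixed 83 → total 272.
  Any other capacity-feasible assignment to {H-α, H-γ} ships for at least 189.
Compare {H-α, H-β, H-γ}: its best feasible assignment gives total 312.
Compare {H-α, H-γ, H-δ}: its best feasible assignment gives total 312.
Every other set of open sites that can feasibly serve all demand totals ≥ 312 even under its best assignment. Minimum: 272.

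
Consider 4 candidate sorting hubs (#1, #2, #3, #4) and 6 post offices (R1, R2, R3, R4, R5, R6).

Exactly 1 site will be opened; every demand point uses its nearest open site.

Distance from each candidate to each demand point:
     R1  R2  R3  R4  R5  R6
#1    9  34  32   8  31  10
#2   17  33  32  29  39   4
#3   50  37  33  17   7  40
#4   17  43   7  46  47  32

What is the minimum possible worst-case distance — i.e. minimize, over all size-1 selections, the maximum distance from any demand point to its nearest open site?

34

Open {#1}.
  Farthest demand point is R2 at distance 34 (to #1); all others are ≤ 34.
With {#2} the worst case is 39.
With {#4} the worst case is 47.
No size-1 selection achieves below 34.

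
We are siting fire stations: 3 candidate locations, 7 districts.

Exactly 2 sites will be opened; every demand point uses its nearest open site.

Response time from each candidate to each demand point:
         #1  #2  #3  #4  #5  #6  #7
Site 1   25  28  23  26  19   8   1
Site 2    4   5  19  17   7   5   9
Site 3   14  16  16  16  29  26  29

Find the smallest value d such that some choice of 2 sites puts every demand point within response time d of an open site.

16

Open {Site 2, Site 3}.
  Farthest demand point is #3 at response time 16 (to Site 3); all others are ≤ 16.
With {Site 1, Site 2} the worst case is 19.
With {Site 1, Site 3} the worst case is 19.
No size-2 selection achieves below 16.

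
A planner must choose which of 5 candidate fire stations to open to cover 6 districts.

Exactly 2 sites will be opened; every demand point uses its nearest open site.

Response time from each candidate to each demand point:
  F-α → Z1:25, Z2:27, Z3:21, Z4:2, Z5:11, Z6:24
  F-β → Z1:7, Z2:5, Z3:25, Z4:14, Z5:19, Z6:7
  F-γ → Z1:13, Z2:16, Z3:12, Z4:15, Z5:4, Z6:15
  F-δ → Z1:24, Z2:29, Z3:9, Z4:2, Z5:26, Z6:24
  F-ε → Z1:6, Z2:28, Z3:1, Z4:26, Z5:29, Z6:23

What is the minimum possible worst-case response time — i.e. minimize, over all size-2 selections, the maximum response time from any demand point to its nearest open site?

14

Open {F-β, F-γ}.
  Farthest demand point is Z4 at response time 14 (to F-β); all others are ≤ 14.
With {F-α, F-γ} the worst case is 16.
With {F-γ, F-δ} the worst case is 16.
No size-2 selection achieves below 14.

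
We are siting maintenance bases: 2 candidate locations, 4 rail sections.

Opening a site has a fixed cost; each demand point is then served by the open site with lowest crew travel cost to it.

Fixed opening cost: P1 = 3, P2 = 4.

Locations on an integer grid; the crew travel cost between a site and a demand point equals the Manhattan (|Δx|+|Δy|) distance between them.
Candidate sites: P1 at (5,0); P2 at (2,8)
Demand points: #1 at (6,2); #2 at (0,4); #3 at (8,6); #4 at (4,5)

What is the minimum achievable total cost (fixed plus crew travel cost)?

Open {P1, P2}: assign each demand point to its cheapest open site.
  #1→P1 3, #2→P2 6, #3→P2 8, #4→P2 5
  crew travel cost 22, fixed 7 → total 29.
Compare {P1}: crew travel cost 27 + fixed 3 = 30.
Compare {P2}: crew travel cost 29 + fixed 4 = 33.

29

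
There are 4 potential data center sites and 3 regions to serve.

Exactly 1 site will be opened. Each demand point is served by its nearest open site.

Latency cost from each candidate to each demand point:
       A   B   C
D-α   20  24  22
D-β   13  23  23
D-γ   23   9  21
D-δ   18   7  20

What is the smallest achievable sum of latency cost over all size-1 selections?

Open {D-δ}.
  A→D-δ 18, B→D-δ 7, C→D-δ 20  ⇒ total 45.
Compare {D-γ}: total 53.
Compare {D-β}: total 59.
No size-1 selection does better; minimum is 45.

45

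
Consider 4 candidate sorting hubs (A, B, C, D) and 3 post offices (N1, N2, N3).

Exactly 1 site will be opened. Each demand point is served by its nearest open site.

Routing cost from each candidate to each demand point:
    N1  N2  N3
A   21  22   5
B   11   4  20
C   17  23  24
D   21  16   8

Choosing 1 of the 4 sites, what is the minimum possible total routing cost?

35

Open {B}.
  N1→B 11, N2→B 4, N3→B 20  ⇒ total 35.
Compare {D}: total 45.
Compare {A}: total 48.
No size-1 selection does better; minimum is 35.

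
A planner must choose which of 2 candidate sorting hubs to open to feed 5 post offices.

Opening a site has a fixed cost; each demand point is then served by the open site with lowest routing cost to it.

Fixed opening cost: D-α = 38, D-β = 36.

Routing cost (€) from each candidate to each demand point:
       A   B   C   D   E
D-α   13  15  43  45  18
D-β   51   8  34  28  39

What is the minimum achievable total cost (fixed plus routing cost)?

Open {D-α}: assign each demand point to its cheapest open site.
  A→D-α 13, B→D-α 15, C→D-α 43, D→D-α 45, E→D-α 18
  routing cost 134, fixed 38 → total 172.
Compare {D-α, D-β}: routing cost 101 + fixed 74 = 175.
Compare {D-β}: routing cost 160 + fixed 36 = 196.

172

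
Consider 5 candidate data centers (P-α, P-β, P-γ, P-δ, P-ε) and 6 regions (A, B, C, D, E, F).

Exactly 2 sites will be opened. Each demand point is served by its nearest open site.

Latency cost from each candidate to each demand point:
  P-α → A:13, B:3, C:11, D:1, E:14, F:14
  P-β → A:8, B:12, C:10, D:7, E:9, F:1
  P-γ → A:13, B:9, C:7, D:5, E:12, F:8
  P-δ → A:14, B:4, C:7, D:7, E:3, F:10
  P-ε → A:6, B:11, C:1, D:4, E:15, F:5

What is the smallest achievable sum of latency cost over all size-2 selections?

Open {P-δ, P-ε}.
  A→P-ε 6, B→P-δ 4, C→P-ε 1, D→P-ε 4, E→P-δ 3, F→P-ε 5  ⇒ total 23.
Compare {P-α, P-ε}: total 30.
Compare {P-β, P-δ}: total 30.
No size-2 selection does better; minimum is 23.

23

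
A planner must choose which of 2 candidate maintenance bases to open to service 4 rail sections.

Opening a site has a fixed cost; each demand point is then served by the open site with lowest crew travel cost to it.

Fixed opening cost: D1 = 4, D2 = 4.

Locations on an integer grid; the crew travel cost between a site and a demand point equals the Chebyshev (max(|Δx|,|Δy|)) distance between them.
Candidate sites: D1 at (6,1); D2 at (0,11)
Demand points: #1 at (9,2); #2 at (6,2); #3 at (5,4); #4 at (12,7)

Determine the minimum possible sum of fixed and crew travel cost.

Open {D1}: assign each demand point to its cheapest open site.
  #1→D1 3, #2→D1 1, #3→D1 3, #4→D1 6
  crew travel cost 13, fixed 4 → total 17.
Compare {D1, D2}: crew travel cost 13 + fixed 8 = 21.
Compare {D2}: crew travel cost 37 + fixed 4 = 41.

17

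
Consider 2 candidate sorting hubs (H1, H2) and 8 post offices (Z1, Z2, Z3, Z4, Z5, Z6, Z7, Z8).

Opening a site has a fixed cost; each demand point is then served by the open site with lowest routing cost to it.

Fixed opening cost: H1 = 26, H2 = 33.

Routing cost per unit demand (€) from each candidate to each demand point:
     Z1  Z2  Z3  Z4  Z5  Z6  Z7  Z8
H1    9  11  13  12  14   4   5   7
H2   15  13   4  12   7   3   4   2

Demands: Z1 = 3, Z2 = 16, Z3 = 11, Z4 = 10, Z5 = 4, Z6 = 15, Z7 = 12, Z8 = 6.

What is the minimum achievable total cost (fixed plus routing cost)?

559

Open {H1, H2}: assign each demand point to its cheapest open site.
  Z1→H1 3×9=27, Z2→H1 16×11=176, Z3→H2 11×4=44, Z4→H1 10×12=120, Z5→H2 4×7=28, Z6→H2 15×3=45, Z7→H2 12×4=48, Z8→H2 6×2=12
  routing cost 500, fixed 59 → total 559.
Compare {H2}: routing cost 550 + fixed 33 = 583.
Compare {H1}: routing cost 684 + fixed 26 = 710.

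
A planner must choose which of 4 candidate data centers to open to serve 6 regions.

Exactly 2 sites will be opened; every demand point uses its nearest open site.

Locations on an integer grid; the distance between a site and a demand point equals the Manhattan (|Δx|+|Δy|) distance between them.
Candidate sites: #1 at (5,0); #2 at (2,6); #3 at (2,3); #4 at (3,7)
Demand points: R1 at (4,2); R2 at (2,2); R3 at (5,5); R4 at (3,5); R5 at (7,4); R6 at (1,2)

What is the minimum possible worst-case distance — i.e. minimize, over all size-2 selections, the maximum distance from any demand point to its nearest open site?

6

Open {#1, #2}.
  Farthest demand point is R5 at distance 6 (to #1); all others are ≤ 6.
With {#1, #3} the worst case is 6.
With {#1, #4} the worst case is 6.
No size-2 selection achieves below 6.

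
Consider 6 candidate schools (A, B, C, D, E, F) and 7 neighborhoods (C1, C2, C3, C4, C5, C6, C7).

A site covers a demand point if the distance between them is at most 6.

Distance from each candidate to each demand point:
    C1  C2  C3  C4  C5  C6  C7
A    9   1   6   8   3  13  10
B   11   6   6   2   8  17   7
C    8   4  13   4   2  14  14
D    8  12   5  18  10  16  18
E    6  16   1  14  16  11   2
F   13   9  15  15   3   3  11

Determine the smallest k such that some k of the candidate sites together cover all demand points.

Coverage sets (demand points within 6 of each site):
  A: {C2, C3, C5}
  B: {C2, C3, C4}
  C: {C2, C4, C5}
  D: {C3}
  E: {C1, C3, C7}
  F: {C5, C6}
No 2 sites suffice: every size-2 union leaves at least one demand point uncovered.
But {B, E, F} covers everything, so the minimum is 3.

3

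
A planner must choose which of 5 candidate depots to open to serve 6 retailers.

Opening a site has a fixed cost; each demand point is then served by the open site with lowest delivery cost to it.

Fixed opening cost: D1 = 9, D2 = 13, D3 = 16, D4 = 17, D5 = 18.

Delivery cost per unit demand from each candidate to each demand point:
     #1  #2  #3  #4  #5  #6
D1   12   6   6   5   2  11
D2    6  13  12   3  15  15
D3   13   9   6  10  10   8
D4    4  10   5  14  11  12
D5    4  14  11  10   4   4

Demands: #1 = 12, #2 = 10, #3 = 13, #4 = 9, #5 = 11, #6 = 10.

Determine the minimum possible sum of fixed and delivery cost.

315

Open {D1, D2, D5}: assign each demand point to its cheapest open site.
  #1→D5 12×4=48, #2→D1 10×6=60, #3→D1 13×6=78, #4→D2 9×3=27, #5→D1 11×2=22, #6→D5 10×4=40
  delivery cost 275, fixed 40 → total 315.
Compare {D1, D2, D4, D5}: delivery cost 262 + fixed 57 = 319.
Compare {D1, D5}: delivery cost 293 + fixed 27 = 320.
Compare {D1, D4, D5}: delivery cost 280 + fixed 44 = 324.
All other subsets cost ≥ 319. Minimum total cost: 315.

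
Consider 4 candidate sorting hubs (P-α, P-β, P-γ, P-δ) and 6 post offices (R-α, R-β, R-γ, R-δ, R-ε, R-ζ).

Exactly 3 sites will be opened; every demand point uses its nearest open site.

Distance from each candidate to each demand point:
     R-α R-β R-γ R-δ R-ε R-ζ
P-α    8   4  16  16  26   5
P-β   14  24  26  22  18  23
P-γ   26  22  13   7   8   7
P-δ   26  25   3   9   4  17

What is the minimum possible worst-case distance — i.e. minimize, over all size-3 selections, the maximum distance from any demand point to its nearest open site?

Open {P-α, P-γ, P-δ}.
  Farthest demand point is R-α at distance 8 (to P-α); all others are ≤ 8.
With {P-α, P-β, P-δ} the worst case is 9.
With {P-α, P-β, P-γ} the worst case is 13.
No size-3 selection achieves below 8.

8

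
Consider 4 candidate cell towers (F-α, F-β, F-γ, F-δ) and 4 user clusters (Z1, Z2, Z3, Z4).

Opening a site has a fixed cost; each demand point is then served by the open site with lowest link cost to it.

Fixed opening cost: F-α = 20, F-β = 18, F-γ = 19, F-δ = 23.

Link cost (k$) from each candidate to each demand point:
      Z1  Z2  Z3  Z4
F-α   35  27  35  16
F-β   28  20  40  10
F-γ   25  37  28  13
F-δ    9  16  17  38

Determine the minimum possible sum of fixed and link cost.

Open {F-β, F-δ}: assign each demand point to its cheapest open site.
  Z1→F-δ 9, Z2→F-δ 16, Z3→F-δ 17, Z4→F-β 10
  link cost 52, fixed 41 → total 93.
Compare {F-γ, F-δ}: link cost 55 + fixed 42 = 97.
Compare {F-α, F-δ}: link cost 58 + fixed 43 = 101.
Compare {F-δ}: link cost 80 + fixed 23 = 103.
All other subsets cost ≥ 97. Minimum total cost: 93.

93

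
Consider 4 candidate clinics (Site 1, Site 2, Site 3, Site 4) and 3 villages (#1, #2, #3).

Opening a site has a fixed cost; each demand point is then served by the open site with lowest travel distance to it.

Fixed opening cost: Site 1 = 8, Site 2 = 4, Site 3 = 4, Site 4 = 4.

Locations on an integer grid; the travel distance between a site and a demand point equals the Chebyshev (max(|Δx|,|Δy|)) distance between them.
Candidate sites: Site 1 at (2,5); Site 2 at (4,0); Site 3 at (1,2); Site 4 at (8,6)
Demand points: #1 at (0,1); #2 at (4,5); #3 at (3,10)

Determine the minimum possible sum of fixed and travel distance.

16

Open {Site 3}: assign each demand point to its cheapest open site.
  #1→Site 3 1, #2→Site 3 3, #3→Site 3 8
  travel distance 12, fixed 4 → total 16.
Compare {Site 3, Site 4}: travel distance 9 + fixed 8 = 17.
Compare {Site 1}: travel distance 11 + fixed 8 = 19.
Compare {Site 1, Site 3}: travel distance 8 + fixed 12 = 20.
All other subsets cost ≥ 17. Minimum total cost: 16.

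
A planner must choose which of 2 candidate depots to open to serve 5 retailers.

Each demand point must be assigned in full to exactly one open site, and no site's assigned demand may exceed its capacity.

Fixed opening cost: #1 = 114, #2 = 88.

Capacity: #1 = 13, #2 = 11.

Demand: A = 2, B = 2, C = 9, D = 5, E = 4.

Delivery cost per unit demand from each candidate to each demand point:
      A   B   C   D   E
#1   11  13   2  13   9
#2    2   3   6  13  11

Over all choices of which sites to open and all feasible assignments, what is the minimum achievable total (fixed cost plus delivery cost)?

331

Open {#1, #2}; cheapest assignment that respects the capacities:
  #1 (cap 13, load 13): C, E — cost 9×2 + 4×9 = 54
  #2 (cap 11, load 9): A, B, D — cost 2×2 + 2×3 + 5×13 = 75
  Shipping 129, fixed 202 → total 331.
  Any other capacity-feasible assignment to {#1, #2} ships for at least 129.
Total demand is 22 and no other set of sites has combined capacity ≥ 22, so {#1, #2} is the only feasible choice of open sites. Minimum: 331.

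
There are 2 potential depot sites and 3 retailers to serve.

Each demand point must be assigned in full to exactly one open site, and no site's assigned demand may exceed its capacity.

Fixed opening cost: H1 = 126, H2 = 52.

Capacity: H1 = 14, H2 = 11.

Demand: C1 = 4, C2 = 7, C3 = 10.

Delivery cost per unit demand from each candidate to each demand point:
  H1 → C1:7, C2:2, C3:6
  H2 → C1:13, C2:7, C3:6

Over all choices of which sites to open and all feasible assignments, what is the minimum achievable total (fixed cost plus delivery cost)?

280

Open {H1, H2}; cheapest assignment that respects the capacities:
  H1 (cap 14, load 11): C1, C2 — cost 4×7 + 7×2 = 42
  H2 (cap 11, load 10): C3 — cost 10×6 = 60
  Shipping 102, fixed 178 → total 280.
  Any other capacity-feasible assignment to {H1, H2} ships for at least 102.
Total demand is 21 and no other set of sites has combined capacity ≥ 21, so {H1, H2} is the only feasible choice of open sites. Minimum: 280.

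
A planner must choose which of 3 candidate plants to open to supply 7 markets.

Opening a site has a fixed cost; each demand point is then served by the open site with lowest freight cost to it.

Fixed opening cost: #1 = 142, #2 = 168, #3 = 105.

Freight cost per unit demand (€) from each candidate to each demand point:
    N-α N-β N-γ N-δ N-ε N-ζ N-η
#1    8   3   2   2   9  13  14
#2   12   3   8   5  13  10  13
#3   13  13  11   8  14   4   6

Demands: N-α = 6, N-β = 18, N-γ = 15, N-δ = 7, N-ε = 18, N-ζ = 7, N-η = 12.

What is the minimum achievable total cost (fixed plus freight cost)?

Open {#1, #3}: assign each demand point to its cheapest open site.
  N-α→#1 6×8=48, N-β→#1 18×3=54, N-γ→#1 15×2=30, N-δ→#1 7×2=14, N-ε→#1 18×9=162, N-ζ→#3 7×4=28, N-η→#3 12×6=72
  freight cost 408, fixed 247 → total 655.
Compare {#1}: freight cost 567 + fixed 142 = 709.
Compare {#1, #2, #3}: freight cost 408 + fixed 415 = 823.
Compare {#1, #2}: freight cost 534 + fixed 310 = 844.
All other subsets cost ≥ 709. Minimum total cost: 655.

655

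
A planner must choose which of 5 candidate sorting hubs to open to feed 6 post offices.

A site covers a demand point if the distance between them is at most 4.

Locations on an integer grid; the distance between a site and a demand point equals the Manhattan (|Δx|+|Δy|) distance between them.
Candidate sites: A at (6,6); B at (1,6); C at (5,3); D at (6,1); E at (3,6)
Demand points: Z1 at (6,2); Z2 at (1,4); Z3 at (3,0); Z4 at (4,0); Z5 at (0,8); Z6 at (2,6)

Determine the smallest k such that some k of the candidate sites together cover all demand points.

Coverage sets (demand points within 4 of each site):
  A: {Z1, Z6}
  B: {Z2, Z5, Z6}
  C: {Z1, Z4}
  D: {Z1, Z3, Z4}
  E: {Z2, Z6}
No single site covers all 6 demand points.
But {B, D} covers everything, so the minimum is 2.

2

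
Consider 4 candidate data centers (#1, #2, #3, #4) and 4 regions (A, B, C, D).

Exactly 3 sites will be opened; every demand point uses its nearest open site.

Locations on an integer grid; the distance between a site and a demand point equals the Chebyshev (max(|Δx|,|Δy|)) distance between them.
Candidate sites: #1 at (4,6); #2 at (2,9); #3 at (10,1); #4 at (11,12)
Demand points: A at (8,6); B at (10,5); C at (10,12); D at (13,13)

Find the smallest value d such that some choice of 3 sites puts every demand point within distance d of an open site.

4

Open {#1, #3, #4}.
  Farthest demand point is A at distance 4 (to #1); all others are ≤ 4.
With {#2, #3, #4} the worst case is 5.
With {#1, #2, #4} the worst case is 6.
No size-3 selection achieves below 4.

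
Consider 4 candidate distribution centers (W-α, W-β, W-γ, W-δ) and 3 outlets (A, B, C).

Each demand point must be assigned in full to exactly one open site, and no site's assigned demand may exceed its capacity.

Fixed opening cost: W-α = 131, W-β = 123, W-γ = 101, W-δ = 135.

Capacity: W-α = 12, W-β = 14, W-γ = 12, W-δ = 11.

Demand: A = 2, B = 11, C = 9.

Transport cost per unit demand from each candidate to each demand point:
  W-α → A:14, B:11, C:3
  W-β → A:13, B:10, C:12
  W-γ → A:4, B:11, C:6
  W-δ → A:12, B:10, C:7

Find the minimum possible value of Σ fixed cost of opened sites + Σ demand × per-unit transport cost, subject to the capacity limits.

396

Open {W-β, W-γ}; cheapest assignment that respects the capacities:
  W-β (cap 14, load 11): B — cost 11×10 = 110
  W-γ (cap 12, load 11): A, C — cost 2×4 + 9×6 = 62
  Shipping 172, fixed 224 → total 396.
  Any other capacity-feasible assignment to {W-β, W-γ} ships for at least 172.
Compare {W-α, W-γ}: its best feasible assignment gives total 408.
Compare {W-γ, W-δ}: its best feasible assignment gives total 408.
Every other set of open sites that can feasibly serve all demand totals ≥ 408 even under its best assignment. Minimum: 396.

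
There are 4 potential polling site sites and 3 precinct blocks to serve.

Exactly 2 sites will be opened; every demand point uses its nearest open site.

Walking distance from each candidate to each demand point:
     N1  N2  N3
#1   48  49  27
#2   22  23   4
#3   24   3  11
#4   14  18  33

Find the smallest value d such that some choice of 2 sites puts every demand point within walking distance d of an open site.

Open {#3, #4}.
  Farthest demand point is N1 at walking distance 14 (to #4); all others are ≤ 14.
With {#2, #4} the worst case is 18.
With {#2, #3} the worst case is 22.
No size-2 selection achieves below 14.

14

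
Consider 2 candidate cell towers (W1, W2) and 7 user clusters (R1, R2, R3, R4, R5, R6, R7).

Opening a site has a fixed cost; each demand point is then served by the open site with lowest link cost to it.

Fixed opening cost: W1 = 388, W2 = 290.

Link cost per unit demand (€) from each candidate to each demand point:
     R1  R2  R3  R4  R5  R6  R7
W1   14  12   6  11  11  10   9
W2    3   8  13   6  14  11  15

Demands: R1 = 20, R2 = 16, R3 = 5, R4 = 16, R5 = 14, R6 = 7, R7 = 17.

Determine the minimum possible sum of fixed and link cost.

1167

Open {W2}: assign each demand point to its cheapest open site.
  R1→W2 20×3=60, R2→W2 16×8=128, R3→W2 5×13=65, R4→W2 16×6=96, R5→W2 14×14=196, R6→W2 7×11=77, R7→W2 17×15=255
  link cost 877, fixed 290 → total 1167.
Compare {W1, W2}: link cost 691 + fixed 678 = 1369.
Compare {W1}: link cost 1055 + fixed 388 = 1443.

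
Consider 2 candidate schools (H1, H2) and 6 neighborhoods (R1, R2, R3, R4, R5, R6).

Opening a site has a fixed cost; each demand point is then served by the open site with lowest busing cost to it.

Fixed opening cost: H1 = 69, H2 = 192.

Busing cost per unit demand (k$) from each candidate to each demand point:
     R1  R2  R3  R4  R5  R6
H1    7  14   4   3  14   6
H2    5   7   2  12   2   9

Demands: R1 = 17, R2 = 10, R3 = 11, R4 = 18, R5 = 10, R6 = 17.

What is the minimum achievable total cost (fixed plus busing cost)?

614

Open {H1, H2}: assign each demand point to its cheapest open site.
  R1→H2 17×5=85, R2→H2 10×7=70, R3→H2 11×2=22, R4→H1 18×3=54, R5→H2 10×2=20, R6→H1 17×6=102
  busing cost 353, fixed 261 → total 614.
Compare {H1}: busing cost 599 + fixed 69 = 668.
Compare {H2}: busing cost 566 + fixed 192 = 758.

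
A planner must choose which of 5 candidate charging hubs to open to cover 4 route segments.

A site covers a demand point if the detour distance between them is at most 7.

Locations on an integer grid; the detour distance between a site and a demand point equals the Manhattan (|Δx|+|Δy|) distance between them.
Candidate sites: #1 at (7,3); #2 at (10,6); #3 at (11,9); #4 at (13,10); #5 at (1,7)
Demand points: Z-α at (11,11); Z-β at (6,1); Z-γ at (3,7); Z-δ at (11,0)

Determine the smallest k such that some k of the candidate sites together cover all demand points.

3

Coverage sets (demand points within 7 of each site):
  #1: {Z-β, Z-δ}
  #2: {Z-α, Z-δ}
  #3: {Z-α}
  #4: {Z-α}
  #5: {Z-γ}
No 2 sites suffice: every size-2 union leaves at least one demand point uncovered.
But {#1, #2, #5} covers everything, so the minimum is 3.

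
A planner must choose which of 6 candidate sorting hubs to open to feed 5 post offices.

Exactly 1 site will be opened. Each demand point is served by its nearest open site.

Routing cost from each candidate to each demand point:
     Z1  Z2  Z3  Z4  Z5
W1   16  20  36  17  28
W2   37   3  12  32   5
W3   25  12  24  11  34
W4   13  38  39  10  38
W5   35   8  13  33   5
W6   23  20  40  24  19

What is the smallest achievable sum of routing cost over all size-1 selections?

Open {W2}.
  Z1→W2 37, Z2→W2 3, Z3→W2 12, Z4→W2 32, Z5→W2 5  ⇒ total 89.
Compare {W5}: total 94.
Compare {W3}: total 106.
No size-1 selection does better; minimum is 89.

89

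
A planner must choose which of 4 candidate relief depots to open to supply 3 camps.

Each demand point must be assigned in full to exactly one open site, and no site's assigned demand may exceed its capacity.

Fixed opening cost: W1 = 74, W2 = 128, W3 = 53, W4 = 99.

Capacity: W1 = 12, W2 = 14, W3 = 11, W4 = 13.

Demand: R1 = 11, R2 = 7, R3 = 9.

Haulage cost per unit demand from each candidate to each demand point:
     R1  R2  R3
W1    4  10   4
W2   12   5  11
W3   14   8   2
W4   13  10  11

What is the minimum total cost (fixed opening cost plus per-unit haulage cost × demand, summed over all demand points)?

352

Open {W1, W2, W3}; cheapest assignment that respects the capacities:
  W1 (cap 12, load 11): R1 — cost 11×4 = 44
  W2 (cap 14, load 7): R2 — cost 7×5 = 35
  W3 (cap 11, load 9): R3 — cost 9×2 = 18
  Shipping 97, fixed 255 → total 352.
  Any other capacity-feasible assignment to {W1, W2, W3} ships for at least 97.
Compare {W1, W3, W4}: its best feasible assignment gives total 358.
Compare {W1, W2, W3, W4}: its best feasible assignment gives total 451.
Every other set of open sites that can feasibly serve all demand totals ≥ 358 even under its best assignment. Minimum: 352.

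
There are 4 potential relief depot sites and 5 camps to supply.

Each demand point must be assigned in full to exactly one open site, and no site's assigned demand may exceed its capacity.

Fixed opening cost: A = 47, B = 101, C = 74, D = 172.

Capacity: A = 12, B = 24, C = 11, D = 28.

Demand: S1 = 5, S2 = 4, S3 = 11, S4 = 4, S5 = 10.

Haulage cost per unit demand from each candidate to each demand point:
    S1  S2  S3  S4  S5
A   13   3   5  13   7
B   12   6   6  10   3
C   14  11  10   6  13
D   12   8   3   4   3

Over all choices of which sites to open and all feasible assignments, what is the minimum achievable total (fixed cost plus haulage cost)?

Open {A, B}; cheapest assignment that respects the capacities:
  A (cap 12, load 11): S3 — cost 11×5 = 55
  B (cap 24, load 23): S1, S2, S4, S5 — cost 5×12 + 4×6 + 4×10 + 10×3 = 154
  Shipping 209, fixed 148 → total 357.
  Any other capacity-feasible assignment to {A, B} ships for at least 209.
Compare {A, D}: its best feasible assignment gives total 375.
Compare {A, B, C}: its best feasible assignment gives total 415.
Every other set of open sites that can feasibly serve all demand totals ≥ 375 even under its best assignment. Minimum: 357.

357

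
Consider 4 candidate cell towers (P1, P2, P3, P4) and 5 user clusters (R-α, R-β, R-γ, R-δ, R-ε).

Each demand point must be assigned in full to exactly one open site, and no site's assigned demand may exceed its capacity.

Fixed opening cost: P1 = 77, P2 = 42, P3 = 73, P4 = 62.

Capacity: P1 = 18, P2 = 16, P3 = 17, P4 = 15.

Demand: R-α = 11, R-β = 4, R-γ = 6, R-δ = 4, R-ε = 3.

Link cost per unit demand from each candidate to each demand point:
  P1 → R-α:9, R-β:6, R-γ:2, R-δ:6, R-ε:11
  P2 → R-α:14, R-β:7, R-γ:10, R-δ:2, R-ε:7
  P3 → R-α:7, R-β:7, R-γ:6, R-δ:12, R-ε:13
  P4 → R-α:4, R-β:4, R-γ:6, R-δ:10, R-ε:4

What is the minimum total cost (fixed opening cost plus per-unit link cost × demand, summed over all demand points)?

Open {P2, P4}; cheapest assignment that respects the capacities:
  P2 (cap 16, load 13): R-γ, R-δ, R-ε — cost 6×10 + 4×2 + 3×7 = 89
  P4 (cap 15, load 15): R-α, R-β — cost 11×4 + 4×4 = 60
  Shipping 149, fixed 104 → total 253.
  Any other capacity-feasible assignment to {P2, P4} ships for at least 149.
Compare {P1, P4}: its best feasible assignment gives total 255.
Compare {P1, P2, P4}: its best feasible assignment gives total 281.
Every other set of open sites that can feasibly serve all demand totals ≥ 255 even under its best assignment. Minimum: 253.

253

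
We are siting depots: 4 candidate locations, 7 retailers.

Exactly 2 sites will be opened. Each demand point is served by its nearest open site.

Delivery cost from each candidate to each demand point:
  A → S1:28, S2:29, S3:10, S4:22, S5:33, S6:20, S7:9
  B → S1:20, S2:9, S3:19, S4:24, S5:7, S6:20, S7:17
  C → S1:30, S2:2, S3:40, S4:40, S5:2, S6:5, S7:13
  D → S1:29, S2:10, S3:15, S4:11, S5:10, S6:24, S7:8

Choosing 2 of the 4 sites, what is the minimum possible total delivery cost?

72

Open {C, D}.
  S1→D 29, S2→C 2, S3→D 15, S4→D 11, S5→C 2, S6→C 5, S7→D 8  ⇒ total 72.
Compare {A, C}: total 78.
Compare {B, C}: total 85.
No size-2 selection does better; minimum is 72.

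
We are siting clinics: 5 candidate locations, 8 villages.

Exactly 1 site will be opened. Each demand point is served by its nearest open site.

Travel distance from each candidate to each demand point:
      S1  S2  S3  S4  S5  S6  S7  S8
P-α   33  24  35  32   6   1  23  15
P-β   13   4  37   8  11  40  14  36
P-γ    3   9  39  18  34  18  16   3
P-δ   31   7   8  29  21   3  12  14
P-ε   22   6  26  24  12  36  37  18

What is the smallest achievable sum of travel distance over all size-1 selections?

125

Open {P-δ}.
  S1→P-δ 31, S2→P-δ 7, S3→P-δ 8, S4→P-δ 29, S5→P-δ 21, S6→P-δ 3, S7→P-δ 12, S8→P-δ 14  ⇒ total 125.
Compare {P-γ}: total 140.
Compare {P-β}: total 163.
No size-1 selection does better; minimum is 125.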